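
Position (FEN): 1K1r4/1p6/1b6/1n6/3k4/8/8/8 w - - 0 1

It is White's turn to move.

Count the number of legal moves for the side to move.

1

White to move; king on b8.
In check: yes, from the black rook on d8.
Legal moves: Kxb7.
Count: 1.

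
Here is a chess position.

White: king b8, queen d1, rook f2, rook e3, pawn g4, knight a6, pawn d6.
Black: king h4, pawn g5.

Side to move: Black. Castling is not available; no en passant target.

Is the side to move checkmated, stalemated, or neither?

stalemate

Black to move; black king on h4.
In check: no.
King squares — g3: attacked by Re3; h3: attacked by Re3; g4: attacked by Qd1; g5: own pawn; h5: attacked by Pg4.
Legal moves for Black: none.
Not in check and no legal moves → stalemate.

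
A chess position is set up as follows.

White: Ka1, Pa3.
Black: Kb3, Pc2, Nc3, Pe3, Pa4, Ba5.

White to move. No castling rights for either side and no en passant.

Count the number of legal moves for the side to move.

White to move; king on a1.
In check: no.
Legal moves: none.
Count: 0.

0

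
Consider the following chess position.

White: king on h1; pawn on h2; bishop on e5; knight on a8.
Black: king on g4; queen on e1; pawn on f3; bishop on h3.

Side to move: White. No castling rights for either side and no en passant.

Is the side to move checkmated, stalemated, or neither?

checkmate

White to move; white king on h1.
In check: yes, from the black queen on e1.
King squares — g1: attacked by Qe1; g2: attacked by Pf3; h2: own pawn.
Legal moves for White: none.
In check with no legal moves → checkmate.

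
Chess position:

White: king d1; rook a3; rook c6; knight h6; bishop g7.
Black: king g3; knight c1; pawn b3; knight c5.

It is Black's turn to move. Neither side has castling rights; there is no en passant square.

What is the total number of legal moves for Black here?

Black to move; king on g3.
In check: no.
Legal moves: Nd7, Nb7, Ne6, Na6, Ne4, Na4, N5d3, Kh4, Kf4, Kh3, Kf3, Kh2, Kg2, Kf2, N1d3, Ne2, Na2.
Count: 17.

17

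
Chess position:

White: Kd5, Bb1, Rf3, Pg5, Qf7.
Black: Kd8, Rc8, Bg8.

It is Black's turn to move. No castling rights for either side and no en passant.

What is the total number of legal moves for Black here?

11

Black to move; king on d8.
In check: no.
Legal moves: Bh7, Bxf7+, Rb8, Ra8, Rc7, Rc6, Rc5+, Rc4, Rc3, Rc2, Rc1.
Count: 11.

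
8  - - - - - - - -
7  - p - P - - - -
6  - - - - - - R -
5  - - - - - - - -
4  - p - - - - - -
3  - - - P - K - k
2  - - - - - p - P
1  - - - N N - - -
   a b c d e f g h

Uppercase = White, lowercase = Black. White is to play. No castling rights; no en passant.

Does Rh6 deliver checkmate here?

After Rh6: black king on h3; in check: yes, from the white rook on h6.
King squares — g2: attacked by Ne1; h2: attacked by Rh6; g3: attacked by Ph2; g4: attacked by Kf3; h4: attacked by Rh6.
Black has no legal moves → checkmate.

yes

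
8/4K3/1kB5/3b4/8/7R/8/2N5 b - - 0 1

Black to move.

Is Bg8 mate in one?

no

After Bg8: white king on e7; in check: no.
White is not in check, so this cannot be checkmate.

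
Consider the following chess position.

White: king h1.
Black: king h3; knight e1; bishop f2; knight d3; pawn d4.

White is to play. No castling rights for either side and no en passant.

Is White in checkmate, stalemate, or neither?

White to move; white king on h1.
In check: no.
King squares — g1: attacked by Bf2; g2: attacked by Ne1; h2: attacked by Kh3.
Legal moves for White: none.
Not in check and no legal moves → stalemate.

stalemate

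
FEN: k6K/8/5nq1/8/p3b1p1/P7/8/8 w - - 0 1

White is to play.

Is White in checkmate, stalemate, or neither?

White to move; white king on h8.
In check: no.
King squares — g7: attacked by Qg6; h7: attacked by Nf6; g8: attacked by Nf6.
Legal moves for White: none.
Not in check and no legal moves → stalemate.

stalemate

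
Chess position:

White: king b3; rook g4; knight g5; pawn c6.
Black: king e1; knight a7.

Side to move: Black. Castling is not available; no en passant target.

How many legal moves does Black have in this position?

8

Black to move; king on e1.
In check: no.
Legal moves: Nc8, Nxc6, Nb5, Kf2, Ke2, Kd2, Kf1, Kd1.
Count: 8.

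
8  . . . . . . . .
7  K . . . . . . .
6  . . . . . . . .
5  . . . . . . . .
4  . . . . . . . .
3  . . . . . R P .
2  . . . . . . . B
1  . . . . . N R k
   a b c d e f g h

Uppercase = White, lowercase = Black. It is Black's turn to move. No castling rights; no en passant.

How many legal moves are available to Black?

Black to move; king on h1.
In check: yes, from the white rook on g1.
Legal moves: none.
Count: 0.

0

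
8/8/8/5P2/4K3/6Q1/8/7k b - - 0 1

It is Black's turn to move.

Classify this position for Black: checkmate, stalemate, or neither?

stalemate

Black to move; black king on h1.
In check: no.
King squares — g1: attacked by Qg3; g2: attacked by Qg3; h2: attacked by Qg3.
Legal moves for Black: none.
Not in check and no legal moves → stalemate.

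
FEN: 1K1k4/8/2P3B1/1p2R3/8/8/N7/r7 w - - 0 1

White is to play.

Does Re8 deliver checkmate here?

yes

After Re8: black king on d8; in check: yes, from the white rook on e8.
King squares — c7: attacked by Kb8; d7: attacked by Pc6; e7: attacked by Re8; c8: attacked by Kb8; e8: attacked by Bg6.
Black has no legal moves → checkmate.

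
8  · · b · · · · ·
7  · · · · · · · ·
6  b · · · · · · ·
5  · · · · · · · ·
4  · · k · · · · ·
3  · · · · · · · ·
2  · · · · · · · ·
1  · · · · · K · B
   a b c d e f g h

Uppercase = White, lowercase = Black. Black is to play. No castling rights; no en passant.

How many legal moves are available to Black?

Black to move; king on c4.
In check: no.
Legal moves: Bd7, Bcb7, Be6, Bf5, Bg4, Bh3+, Bab7, Bb5, Kc5+, Kb5, Kd4+, Kb4+, Kd3, Kc3+, Kb3+.
Count: 15.

15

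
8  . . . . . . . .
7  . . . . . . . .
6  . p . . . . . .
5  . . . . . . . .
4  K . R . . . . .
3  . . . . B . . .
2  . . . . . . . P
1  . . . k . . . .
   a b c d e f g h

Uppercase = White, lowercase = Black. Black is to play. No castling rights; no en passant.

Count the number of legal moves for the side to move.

3

Black to move; king on d1.
In check: no.
Legal moves: Ke2, Ke1, b5+.
Count: 3.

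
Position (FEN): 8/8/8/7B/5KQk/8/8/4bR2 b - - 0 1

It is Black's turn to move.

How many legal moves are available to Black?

0

Black to move; king on h4.
In check: yes, from the white queen on g4.
Legal moves: none.
Count: 0.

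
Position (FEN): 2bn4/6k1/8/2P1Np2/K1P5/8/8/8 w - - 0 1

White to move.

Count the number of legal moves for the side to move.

White to move; king on a4.
In check: no.
Legal moves: Nf7, Nd7, Ng6, Nc6, Ng4, Nf3, Nd3, Kb5, Ka5, Kb4, Kb3, Ka3, c6.
Count: 13.

13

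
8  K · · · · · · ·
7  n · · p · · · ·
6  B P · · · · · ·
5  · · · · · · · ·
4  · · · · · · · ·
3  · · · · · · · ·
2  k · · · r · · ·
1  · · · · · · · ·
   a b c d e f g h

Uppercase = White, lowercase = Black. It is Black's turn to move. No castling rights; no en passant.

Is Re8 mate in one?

After Re8: white king on a8; in check: yes, from the black rook on e8.
White has 3 legal replies: Kb7, Kxa7, Bc8.
In check but a legal move exists → not checkmate.

no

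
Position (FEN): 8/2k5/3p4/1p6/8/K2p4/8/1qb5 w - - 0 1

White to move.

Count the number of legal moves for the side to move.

0

White to move; king on a3.
In check: yes, from the black bishop on c1.
Legal moves: none.
Count: 0.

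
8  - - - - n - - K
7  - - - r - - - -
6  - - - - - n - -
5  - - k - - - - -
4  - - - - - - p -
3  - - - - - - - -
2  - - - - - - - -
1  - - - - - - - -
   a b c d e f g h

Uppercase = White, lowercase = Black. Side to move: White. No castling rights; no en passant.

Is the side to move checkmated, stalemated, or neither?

White to move; white king on h8.
In check: no.
King squares — g7: attacked by Rd7; h7: attacked by Nf6; g8: attacked by Nf6.
Legal moves for White: none.
Not in check and no legal moves → stalemate.

stalemate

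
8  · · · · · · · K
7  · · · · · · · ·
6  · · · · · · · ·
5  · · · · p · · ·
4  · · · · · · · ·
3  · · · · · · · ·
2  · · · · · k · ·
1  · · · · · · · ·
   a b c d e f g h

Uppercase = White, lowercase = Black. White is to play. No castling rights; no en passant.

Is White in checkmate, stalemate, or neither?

neither

White to move; white king on h8.
In check: no.
Legal moves for White: Kg8, Kh7, Kg7.
White has 3 legal moves and is not in check → neither.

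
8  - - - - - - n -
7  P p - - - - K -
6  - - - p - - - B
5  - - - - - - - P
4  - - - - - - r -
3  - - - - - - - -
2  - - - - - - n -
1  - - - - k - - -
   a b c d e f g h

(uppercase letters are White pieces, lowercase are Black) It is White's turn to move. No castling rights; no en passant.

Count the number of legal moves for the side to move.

5

White to move; king on g7.
In check: yes, from the black rook on g4.
Legal moves: Kh8, Kf8, Kh7, Kf7, Bg5.
Count: 5.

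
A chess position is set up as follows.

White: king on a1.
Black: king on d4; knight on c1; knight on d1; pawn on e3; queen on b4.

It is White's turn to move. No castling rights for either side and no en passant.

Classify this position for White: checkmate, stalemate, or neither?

stalemate

White to move; white king on a1.
In check: no.
King squares — b1: attacked by Qb4; a2: attacked by Nc1; b2: attacked by Nd1.
Legal moves for White: none.
Not in check and no legal moves → stalemate.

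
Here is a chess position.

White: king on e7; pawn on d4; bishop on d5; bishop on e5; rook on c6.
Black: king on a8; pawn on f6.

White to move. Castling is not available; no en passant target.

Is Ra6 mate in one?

After Ra6: black king on a8; in check: yes, from the white bishop on d5 and the white rook on a6.
King squares — a7: attacked by Ra6; b7: attacked by Bd5; b8: attacked by Be5.
Black has no legal moves → checkmate.

yes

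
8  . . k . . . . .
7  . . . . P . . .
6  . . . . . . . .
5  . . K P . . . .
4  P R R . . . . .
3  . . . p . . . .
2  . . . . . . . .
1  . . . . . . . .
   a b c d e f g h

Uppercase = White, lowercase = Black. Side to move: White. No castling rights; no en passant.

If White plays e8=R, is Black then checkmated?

After e8=R: black king on c8; in check: yes, from the white rook on e8.
Black has 2 legal replies: Kd7, Kc7.
In check but a legal move exists → not checkmate.

no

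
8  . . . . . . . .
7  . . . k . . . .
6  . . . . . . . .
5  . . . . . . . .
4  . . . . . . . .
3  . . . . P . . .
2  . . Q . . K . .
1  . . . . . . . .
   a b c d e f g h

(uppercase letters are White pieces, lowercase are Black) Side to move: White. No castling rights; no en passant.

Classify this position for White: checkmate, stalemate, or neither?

White to move; white king on f2.
In check: no.
Legal moves for White include: Kg3, Kf3, Kg2, Ke2, Kg1, Kf1, Ke1, Qc8+, Qh7+, Qc7+, Qg6, Qc6+, Qf5+, Qc5, Qe4, Qc4, Qa4+, Qd3+, ... (list truncated; more exist).
White has legal moves and is not in check → neither.

neither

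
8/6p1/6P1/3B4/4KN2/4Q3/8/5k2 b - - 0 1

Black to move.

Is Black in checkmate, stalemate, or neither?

stalemate

Black to move; black king on f1.
In check: no.
King squares — e1: attacked by Qe3; g1: attacked by Qe3; e2: attacked by Qe3; f2: attacked by Qe3; g2: attacked by Nf4.
Legal moves for Black: none.
Not in check and no legal moves → stalemate.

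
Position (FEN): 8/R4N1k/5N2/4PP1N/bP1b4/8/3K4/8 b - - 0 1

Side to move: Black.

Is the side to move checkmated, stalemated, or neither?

checkmate

Black to move; black king on h7.
In check: yes, from the white knight on f6.
King squares — g6: attacked by Pf5; h6: attacked by Nf7; g7: attacked by Nh5; g8: attacked by Nf6; h8: attacked by Nf7.
Legal moves for Black: none.
In check with no legal moves → checkmate.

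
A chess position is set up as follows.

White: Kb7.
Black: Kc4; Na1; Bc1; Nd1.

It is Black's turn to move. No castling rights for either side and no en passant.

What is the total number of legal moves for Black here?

Black to move; king on c4.
In check: no.
Legal moves: Kd5, Kc5, Kb5, Kd4, Kb4, Kd3, Kc3, Kb3, Ne3, Nc3, Nf2, Nb2, Bh6, Bg5, Bf4, Be3, Ba3, Bd2, Bb2, Nb3, Nc2.
Count: 21.

21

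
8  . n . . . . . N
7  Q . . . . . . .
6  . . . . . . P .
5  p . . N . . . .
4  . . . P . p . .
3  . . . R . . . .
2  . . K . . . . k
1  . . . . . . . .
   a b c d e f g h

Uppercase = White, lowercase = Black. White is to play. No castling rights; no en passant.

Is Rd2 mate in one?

no

After Rd2: black king on h2; in check: yes, from the white rook on d2.
Black has 4 legal replies: Kh3, Kg3, Kh1, Kg1.
In check but a legal move exists → not checkmate.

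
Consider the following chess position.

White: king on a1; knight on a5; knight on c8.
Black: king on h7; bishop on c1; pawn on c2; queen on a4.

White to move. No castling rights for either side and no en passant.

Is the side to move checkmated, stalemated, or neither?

White to move; white king on a1.
In check: yes, from the black queen on a4.
King squares — b1: attacked by Pc2; a2: attacked by Qa4; b2: attacked by Bc1.
Legal moves for White: none.
In check with no legal moves → checkmate.

checkmate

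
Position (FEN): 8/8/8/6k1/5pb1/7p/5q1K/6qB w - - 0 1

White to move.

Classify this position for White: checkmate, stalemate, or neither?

checkmate

White to move; white king on h2.
In check: yes, from the black queen on g1 and the black queen on f2.
King squares — g1: attacked by Qf2; h1: own bishop; g2: attacked by Qg1; g3: attacked by Qg1; h3: attacked by Bg4.
Legal moves for White: none.
In check with no legal moves → checkmate.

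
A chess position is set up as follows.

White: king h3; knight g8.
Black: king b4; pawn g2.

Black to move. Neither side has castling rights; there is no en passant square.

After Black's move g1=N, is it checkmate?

no

After g1=N: white king on h3; in check: yes, from the black knight on g1.
White has 5 legal replies: Kh4, Kg4, Kg3, Kh2, Kg2.
In check but a legal move exists → not checkmate.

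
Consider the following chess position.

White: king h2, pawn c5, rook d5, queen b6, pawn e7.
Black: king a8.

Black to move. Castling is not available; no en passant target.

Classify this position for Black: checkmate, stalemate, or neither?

stalemate

Black to move; black king on a8.
In check: no.
King squares — a7: attacked by Qb6; b7: attacked by Qb6; b8: attacked by Qb6.
Legal moves for Black: none.
Not in check and no legal moves → stalemate.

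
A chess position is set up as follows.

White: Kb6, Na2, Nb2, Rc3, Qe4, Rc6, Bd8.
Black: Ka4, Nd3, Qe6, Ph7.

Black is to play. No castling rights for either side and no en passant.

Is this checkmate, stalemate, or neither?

Black to move; black king on a4.
In check: yes, from the white knight on b2 and the white queen on e4.
King squares — a3: attacked by Rc3; b3: attacked by Rc3; b4: attacked by Na2; a5: attacked by Kb6; b5: attacked by Kb6.
Legal moves for Black: none.
In check with no legal moves → checkmate.

checkmate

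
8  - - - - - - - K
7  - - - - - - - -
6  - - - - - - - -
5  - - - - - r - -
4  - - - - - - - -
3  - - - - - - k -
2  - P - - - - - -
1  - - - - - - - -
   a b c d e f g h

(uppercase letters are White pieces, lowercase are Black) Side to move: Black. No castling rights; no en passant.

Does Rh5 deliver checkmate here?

After Rh5: white king on h8; in check: yes, from the black rook on h5.
White has 2 legal replies: Kg8, Kg7.
In check but a legal move exists → not checkmate.

no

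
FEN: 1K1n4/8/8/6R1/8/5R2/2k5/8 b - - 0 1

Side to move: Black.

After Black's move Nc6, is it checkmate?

After Nc6: white king on b8; in check: yes, from the black knight on c6.
White has 4 legal replies: Kc8, Ka8, Kc7, Kb7.
In check but a legal move exists → not checkmate.

no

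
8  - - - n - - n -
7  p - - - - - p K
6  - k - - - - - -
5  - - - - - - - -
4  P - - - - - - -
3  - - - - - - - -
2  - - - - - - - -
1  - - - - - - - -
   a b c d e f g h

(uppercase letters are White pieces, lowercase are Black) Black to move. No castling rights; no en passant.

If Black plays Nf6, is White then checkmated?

no

After Nf6: white king on h7; in check: yes, from the black knight on f6.
White has 3 legal replies: Kh8, Kxg7, Kg6.
In check but a legal move exists → not checkmate.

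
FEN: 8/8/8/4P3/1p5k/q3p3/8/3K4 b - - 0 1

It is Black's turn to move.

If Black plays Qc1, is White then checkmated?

no

After Qc1: white king on d1; in check: yes, from the black queen on c1.
White has 2 legal replies: Ke2, Kxc1.
In check but a legal move exists → not checkmate.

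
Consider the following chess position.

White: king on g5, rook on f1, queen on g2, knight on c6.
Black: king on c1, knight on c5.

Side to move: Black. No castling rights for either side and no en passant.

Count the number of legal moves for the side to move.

0

Black to move; king on c1.
In check: yes, from the white rook on f1.
Legal moves: none.
Count: 0.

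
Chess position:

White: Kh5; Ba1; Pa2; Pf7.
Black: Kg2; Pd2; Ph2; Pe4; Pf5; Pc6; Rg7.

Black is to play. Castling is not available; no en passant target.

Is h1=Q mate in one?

yes

After h1=Q: white king on h5; in check: yes, from the black queen on h1.
King squares — g4: attacked by Pf5; h4: attacked by Qh1; g5: attacked by Rg7; g6: attacked by Rg7; h6: attacked by Qh1.
White has no legal moves → checkmate.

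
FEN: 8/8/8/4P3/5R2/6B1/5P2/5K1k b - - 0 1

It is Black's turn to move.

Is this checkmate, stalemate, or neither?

Black to move; black king on h1.
In check: no.
King squares — g1: attacked by Kf1; g2: attacked by Kf1; h2: attacked by Bg3.
Legal moves for Black: none.
Not in check and no legal moves → stalemate.

stalemate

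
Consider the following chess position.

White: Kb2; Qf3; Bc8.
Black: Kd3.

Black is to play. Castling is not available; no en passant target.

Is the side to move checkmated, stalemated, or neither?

Black to move; black king on d3.
In check: yes, from the white queen on f3.
King squares — c2: attacked by Kb2; d2: available; e2: attacked by Qf3; c3: attacked by Kb2; e3: attacked by Qf3; c4: available; d4: available; e4: attacked by Qf3.
Legal moves for Black: Kd4, Kc4, Kd2.
Black is in check but has 3 legal moves → neither.

neither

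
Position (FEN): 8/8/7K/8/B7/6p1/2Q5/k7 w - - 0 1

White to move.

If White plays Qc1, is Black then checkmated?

no

After Qc1: black king on a1; in check: yes, from the white queen on c1.
Black has 1 legal reply: Ka2.
In check but a legal move exists → not checkmate.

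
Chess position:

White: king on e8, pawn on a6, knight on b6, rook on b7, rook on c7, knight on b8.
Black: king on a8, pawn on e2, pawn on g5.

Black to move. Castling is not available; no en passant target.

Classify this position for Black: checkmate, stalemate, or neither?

Black to move; black king on a8.
In check: yes, from the white knight on b6.
King squares — a7: attacked by Rb7; b7: attacked by Pa6; b8: attacked by Rb7.
Legal moves for Black: none.
In check with no legal moves → checkmate.

checkmate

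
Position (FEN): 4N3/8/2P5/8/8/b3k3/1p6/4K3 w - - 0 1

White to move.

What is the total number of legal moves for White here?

7

White to move; king on e1.
In check: no.
Legal moves: Ng7, Nc7, Nf6, Nd6, Kf1, Kd1, c7.
Count: 7.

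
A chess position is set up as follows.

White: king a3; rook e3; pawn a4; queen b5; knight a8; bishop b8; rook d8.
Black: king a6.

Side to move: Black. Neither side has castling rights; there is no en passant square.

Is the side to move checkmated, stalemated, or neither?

Black to move; black king on a6.
In check: yes, from the white queen on b5.
King squares — a5: attacked by Qb5; b5: attacked by Pa4; b6: attacked by Qb5; a7: attacked by Bb8; b7: attacked by Qb5.
Legal moves for Black: none.
In check with no legal moves → checkmate.

checkmate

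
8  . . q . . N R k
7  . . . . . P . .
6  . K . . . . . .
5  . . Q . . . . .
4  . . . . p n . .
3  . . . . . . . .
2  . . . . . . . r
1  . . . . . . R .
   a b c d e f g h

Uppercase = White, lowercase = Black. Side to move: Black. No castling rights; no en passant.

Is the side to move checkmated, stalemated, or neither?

Black to move; black king on h8.
In check: yes, from the white rook on g8.
King squares — g7: attacked by Rg1; h7: attacked by Nf8; g8: attacked by Rg1.
Legal moves for Black: none.
In check with no legal moves → checkmate.

checkmate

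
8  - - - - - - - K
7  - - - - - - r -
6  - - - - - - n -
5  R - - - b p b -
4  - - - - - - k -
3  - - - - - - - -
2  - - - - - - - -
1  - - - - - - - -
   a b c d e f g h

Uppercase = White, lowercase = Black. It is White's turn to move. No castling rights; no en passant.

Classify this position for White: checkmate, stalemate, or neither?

White to move; white king on h8.
In check: yes, from the black knight on g6.
King squares — g7: attacked by Be5; h7: attacked by Rg7; g8: attacked by Rg7.
Legal moves for White: none.
In check with no legal moves → checkmate.

checkmate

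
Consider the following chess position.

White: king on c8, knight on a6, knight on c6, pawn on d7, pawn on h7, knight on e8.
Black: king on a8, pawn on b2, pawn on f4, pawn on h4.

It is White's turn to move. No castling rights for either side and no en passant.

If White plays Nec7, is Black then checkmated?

After Nec7: black king on a8; in check: yes, from the white knight on c7.
King squares — a7: attacked by Nc6; b7: attacked by Kc8; b8: attacked by Na6.
Black has no legal moves → checkmate.

yes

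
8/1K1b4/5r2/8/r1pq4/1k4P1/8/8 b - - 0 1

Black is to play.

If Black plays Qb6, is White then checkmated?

yes

After Qb6: white king on b7; in check: yes, from the black queen on b6.
King squares — a6: attacked by Ra4; b6: attacked by Rf6; c6: attacked by Qb6; a7: attacked by Ra4; c7: attacked by Qb6; a8: attacked by Ra4; b8: attacked by Qb6; c8: attacked by Bd7.
White has no legal moves → checkmate.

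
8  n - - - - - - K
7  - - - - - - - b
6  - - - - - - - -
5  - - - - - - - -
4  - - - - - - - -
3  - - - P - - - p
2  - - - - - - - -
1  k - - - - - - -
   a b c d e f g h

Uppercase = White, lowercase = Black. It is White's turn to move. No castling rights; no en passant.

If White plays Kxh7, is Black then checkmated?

After Kxh7: black king on a1; in check: no.
Black is not in check, so this cannot be checkmate.

no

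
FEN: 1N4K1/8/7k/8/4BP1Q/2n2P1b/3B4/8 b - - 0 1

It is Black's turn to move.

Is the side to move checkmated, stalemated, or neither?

Black to move; black king on h6.
In check: yes, from the white queen on h4.
King squares — g5: attacked by Pf4; h5: attacked by Qh4; g6: attacked by Be4; g7: attacked by Kg8; h7: attacked by Be4.
Legal moves for Black: none.
In check with no legal moves → checkmate.

checkmate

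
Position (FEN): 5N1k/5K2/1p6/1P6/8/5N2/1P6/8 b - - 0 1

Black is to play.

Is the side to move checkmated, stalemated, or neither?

Black to move; black king on h8.
In check: no.
King squares — g7: attacked by Kf7; h7: attacked by Nf8; g8: attacked by Kf7.
Legal moves for Black: none.
Not in check and no legal moves → stalemate.

stalemate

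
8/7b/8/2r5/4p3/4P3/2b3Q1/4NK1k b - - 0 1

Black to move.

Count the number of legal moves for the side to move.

Black to move; king on h1.
In check: yes, from the white queen on g2.
Legal moves: none.
Count: 0.

0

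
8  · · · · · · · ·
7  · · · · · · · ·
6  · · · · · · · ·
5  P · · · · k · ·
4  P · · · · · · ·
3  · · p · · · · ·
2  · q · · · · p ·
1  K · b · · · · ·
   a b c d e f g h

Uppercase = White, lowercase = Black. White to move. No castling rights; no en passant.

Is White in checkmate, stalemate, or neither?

White to move; white king on a1.
In check: yes, from the black queen on b2.
King squares — b1: attacked by Qb2; a2: attacked by Qb2; b2: attacked by Bc1.
Legal moves for White: none.
In check with no legal moves → checkmate.

checkmate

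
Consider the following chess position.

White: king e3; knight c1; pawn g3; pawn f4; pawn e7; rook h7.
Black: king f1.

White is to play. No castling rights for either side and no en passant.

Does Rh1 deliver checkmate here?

After Rh1: black king on f1; in check: yes, from the white rook on h1.
Black has 1 legal reply: Kg2.
In check but a legal move exists → not checkmate.

no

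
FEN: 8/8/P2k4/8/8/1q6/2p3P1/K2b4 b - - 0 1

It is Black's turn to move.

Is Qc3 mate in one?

After Qc3: white king on a1; in check: yes, from the black queen on c3.
White has 1 legal reply: Ka2.
In check but a legal move exists → not checkmate.

no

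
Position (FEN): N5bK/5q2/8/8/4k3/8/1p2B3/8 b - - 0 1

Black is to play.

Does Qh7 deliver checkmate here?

After Qh7: white king on h8; in check: yes, from the black queen on h7.
King squares — g7: attacked by Qh7; h7: attacked by Bg8; g8: attacked by Qh7.
White has no legal moves → checkmate.

yes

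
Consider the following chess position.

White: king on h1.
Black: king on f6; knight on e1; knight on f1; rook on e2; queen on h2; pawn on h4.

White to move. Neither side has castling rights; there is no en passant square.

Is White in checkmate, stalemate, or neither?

checkmate

White to move; white king on h1.
In check: yes, from the black queen on h2.
King squares — g1: attacked by Qh2; g2: attacked by Ne1; h2: attacked by Nf1.
Legal moves for White: none.
In check with no legal moves → checkmate.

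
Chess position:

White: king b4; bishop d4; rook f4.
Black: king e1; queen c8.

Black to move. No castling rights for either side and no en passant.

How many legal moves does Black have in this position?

24

Black to move; king on e1.
In check: no.
Legal moves: Qh8, Qg8, Qf8+, Qe8, Qd8, Qb8+, Qa8, Qd7, Qc7, Qb7+, Qe6, Qc6, Qa6, Qf5, Qc5+, Qg4, Qc4+, Qh3, Qc3+, Qc2, Qc1, Ke2, Kd2, Kd1.
Count: 24.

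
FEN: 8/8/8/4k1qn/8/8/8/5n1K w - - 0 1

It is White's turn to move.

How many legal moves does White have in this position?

0

White to move; king on h1.
In check: no.
Legal moves: none.
Count: 0.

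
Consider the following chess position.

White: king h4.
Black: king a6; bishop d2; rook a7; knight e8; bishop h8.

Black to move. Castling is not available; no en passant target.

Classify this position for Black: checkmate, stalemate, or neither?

Black to move; black king on a6.
In check: no.
Legal moves for Black include: Bg7, Bf6+, Be5, Bd4, Bhc3, Bb2, Ba1, Ng7, Nc7, Nf6, Nd6, Ra8, Rh7+, Rg7, Rf7, Re7, Rd7, Rc7, ... (list truncated; more exist).
Black has legal moves and is not in check → neither.

neither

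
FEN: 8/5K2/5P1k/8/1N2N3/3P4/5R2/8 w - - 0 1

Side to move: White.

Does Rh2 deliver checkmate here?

After Rh2: black king on h6; in check: yes, from the white rook on h2.
King squares — g5: attacked by Ne4; h5: attacked by Rh2; g6: attacked by Kf7; g7: attacked by Pf6; h7: attacked by Rh2.
Black has no legal moves → checkmate.

yes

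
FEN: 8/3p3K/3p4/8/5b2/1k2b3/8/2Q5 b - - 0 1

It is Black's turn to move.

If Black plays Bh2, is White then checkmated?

After Bh2: white king on h7; in check: no.
White is not in check, so this cannot be checkmate.

no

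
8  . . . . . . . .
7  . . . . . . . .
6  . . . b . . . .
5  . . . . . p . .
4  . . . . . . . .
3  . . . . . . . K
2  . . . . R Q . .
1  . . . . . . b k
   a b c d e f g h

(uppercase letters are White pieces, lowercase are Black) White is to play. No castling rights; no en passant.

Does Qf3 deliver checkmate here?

After Qf3: black king on h1; in check: yes, from the white queen on f3.
King squares — g1: own bishop; g2: attacked by Re2; h2: attacked by Re2.
Black has no legal moves → checkmate.

yes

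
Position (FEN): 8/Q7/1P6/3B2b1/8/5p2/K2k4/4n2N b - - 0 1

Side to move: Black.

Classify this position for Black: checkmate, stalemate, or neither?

Black to move; black king on d2.
In check: no.
Legal moves for Black: Bd8, Be7, Bh6, Bf6, Bh4, Bf4, Be3, Ke3, Kd3, Kc3, Ke2, Kc2, Kd1, Kc1, Nd3, Ng2, Nc2, f2.
Black has 18 legal moves and is not in check → neither.

neither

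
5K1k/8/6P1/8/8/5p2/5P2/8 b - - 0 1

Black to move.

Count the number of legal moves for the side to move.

Black to move; king on h8.
In check: no.
Legal moves: none.
Count: 0.

0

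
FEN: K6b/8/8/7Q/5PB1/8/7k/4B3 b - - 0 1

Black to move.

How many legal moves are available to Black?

2

Black to move; king on h2.
In check: yes, from the white queen on h5.
Legal moves: Kg2, Kg1.
Count: 2.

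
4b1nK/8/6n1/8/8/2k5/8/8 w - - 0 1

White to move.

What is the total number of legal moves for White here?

White to move; king on h8.
In check: yes, from the black knight on g6.
Legal moves: Kxg8, Kh7, Kg7.
Count: 3.

3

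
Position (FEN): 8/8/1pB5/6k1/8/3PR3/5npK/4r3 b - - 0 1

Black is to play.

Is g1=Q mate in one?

After g1=Q: white king on h2; in check: yes, from the black queen on g1.
King squares — g1: attacked by Re1; h1: attacked by Qg1; g2: attacked by Qg1; g3: attacked by Qg1; h3: attacked by Nf2.
White has no legal moves → checkmate.

yes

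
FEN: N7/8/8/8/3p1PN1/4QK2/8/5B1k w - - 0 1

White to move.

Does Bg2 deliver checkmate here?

After Bg2: black king on h1; in check: yes, from the white bishop on g2.
King squares — g1: attacked by Qe3; g2: attacked by Kf3; h2: attacked by Ng4.
Black has no legal moves → checkmate.

yes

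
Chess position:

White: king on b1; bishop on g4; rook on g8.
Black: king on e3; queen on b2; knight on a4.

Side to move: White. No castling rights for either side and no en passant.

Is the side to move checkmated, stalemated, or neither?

White to move; white king on b1.
In check: yes, from the black queen on b2.
King squares — a1: attacked by Qb2; c1: attacked by Qb2; a2: attacked by Qb2; b2: attacked by Na4; c2: attacked by Qb2.
Legal moves for White: none.
In check with no legal moves → checkmate.

checkmate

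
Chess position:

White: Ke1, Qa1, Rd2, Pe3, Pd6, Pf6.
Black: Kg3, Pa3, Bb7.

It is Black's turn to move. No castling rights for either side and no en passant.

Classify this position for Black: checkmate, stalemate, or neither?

neither

Black to move; black king on g3.
In check: no.
Legal moves for Black: Bc8, Ba8, Bc6, Ba6, Bd5, Be4, Bf3, Bg2, Bh1, Kh4, Kg4, Kh3, Kf3, a2.
Black has 14 legal moves and is not in check → neither.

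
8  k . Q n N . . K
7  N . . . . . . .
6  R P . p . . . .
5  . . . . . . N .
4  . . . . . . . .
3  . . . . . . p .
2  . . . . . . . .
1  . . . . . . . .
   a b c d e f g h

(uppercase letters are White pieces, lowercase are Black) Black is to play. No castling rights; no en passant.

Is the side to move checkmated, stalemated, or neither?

checkmate

Black to move; black king on a8.
In check: yes, from the white queen on c8.
King squares — a7: attacked by Ra6; b7: attacked by Qc8; b8: attacked by Qc8.
Legal moves for Black: none.
In check with no legal moves → checkmate.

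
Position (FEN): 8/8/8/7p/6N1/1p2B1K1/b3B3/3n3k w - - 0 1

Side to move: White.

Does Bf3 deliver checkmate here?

yes

After Bf3: black king on h1; in check: yes, from the white bishop on f3.
King squares — g1: attacked by Be3; g2: attacked by Bf3; h2: attacked by Kg3.
Black has no legal moves → checkmate.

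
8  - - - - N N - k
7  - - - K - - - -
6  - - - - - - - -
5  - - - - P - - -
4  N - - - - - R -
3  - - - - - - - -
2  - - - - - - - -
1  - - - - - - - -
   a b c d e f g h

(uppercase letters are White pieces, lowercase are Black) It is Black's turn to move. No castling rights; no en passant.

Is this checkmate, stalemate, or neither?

Black to move; black king on h8.
In check: no.
King squares — g7: attacked by Rg4; h7: attacked by Nf8; g8: attacked by Rg4.
Legal moves for Black: none.
Not in check and no legal moves → stalemate.

stalemate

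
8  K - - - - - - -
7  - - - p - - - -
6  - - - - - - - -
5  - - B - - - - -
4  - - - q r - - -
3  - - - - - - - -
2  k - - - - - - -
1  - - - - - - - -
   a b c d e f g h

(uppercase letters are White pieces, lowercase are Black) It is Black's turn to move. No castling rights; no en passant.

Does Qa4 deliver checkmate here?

no

After Qa4: white king on a8; in check: yes, from the black queen on a4.
White has 3 legal replies: Kb8, Kb7, Ba7.
In check but a legal move exists → not checkmate.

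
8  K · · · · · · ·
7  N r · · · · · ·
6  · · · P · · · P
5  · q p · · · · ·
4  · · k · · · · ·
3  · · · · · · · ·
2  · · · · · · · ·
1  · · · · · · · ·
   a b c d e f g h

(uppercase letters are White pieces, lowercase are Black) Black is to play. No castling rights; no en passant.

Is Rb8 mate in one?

After Rb8: white king on a8; in check: yes, from the black rook on b8.
King squares — a7: own knight; b7: attacked by Qb5; b8: attacked by Qb5.
White has no legal moves → checkmate.

yes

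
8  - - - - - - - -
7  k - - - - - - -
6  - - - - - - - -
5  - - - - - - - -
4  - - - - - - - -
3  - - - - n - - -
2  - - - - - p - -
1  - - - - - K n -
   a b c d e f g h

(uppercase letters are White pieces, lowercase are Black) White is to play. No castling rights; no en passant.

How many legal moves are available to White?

1

White to move; king on f1.
In check: yes, from the black knight on e3.
Legal moves: Kxf2.
Count: 1.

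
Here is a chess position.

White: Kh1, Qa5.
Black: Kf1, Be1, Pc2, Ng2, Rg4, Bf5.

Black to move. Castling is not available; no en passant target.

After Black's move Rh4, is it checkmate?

After Rh4: white king on h1; in check: yes, from the black rook on h4.
King squares — g1: attacked by Kf1; g2: attacked by Kf1; h2: attacked by Rh4.
White has no legal moves → checkmate.

yes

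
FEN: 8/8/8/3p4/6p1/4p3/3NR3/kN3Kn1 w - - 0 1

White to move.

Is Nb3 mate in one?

no

After Nb3: black king on a1; in check: yes, from the white knight on b3.
Black has 1 legal reply: Kxb1.
In check but a legal move exists → not checkmate.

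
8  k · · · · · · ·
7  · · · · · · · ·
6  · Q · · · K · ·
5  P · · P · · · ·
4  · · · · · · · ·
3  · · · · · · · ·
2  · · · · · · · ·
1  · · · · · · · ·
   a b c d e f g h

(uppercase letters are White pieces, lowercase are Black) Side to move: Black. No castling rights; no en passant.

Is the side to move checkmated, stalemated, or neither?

stalemate

Black to move; black king on a8.
In check: no.
King squares — a7: attacked by Qb6; b7: attacked by Qb6; b8: attacked by Qb6.
Legal moves for Black: none.
Not in check and no legal moves → stalemate.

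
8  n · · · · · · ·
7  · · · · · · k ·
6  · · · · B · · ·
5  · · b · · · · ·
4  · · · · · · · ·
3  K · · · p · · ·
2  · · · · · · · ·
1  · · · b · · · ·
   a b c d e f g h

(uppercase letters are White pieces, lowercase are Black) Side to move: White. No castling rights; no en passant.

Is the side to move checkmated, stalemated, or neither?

White to move; white king on a3.
In check: yes, from the black bishop on c5.
King squares — a2: available; b2: available; b3: attacked by Bd1; a4: attacked by Bd1; b4: attacked by Bc5.
Legal moves for White: Kb2, Ka2.
White is in check but has 2 legal moves → neither.

neither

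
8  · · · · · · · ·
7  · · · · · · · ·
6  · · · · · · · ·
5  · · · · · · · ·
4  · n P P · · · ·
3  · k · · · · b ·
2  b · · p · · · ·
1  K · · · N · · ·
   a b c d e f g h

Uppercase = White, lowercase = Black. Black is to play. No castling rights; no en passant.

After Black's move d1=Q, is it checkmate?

yes

After d1=Q: white king on a1; in check: yes, from the black queen on d1.
King squares — b1: attacked by Qd1; a2: attacked by Kb3; b2: attacked by Kb3.
White has no legal moves → checkmate.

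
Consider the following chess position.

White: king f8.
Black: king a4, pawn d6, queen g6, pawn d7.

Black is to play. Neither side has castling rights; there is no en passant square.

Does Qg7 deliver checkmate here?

no

After Qg7: white king on f8; in check: yes, from the black queen on g7.
White has 2 legal replies: Ke8, Kxg7.
In check but a legal move exists → not checkmate.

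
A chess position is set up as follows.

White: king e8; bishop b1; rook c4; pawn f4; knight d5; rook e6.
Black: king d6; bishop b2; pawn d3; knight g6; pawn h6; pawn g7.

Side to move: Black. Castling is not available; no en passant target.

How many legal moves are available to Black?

2

Black to move; king on d6.
In check: yes, from the white rook on e6.
Legal moves: Kxe6, Kxd5.
Count: 2.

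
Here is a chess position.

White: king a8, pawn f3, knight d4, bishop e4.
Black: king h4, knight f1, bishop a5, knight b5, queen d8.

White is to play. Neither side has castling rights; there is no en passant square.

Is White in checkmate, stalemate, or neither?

neither

White to move; white king on a8.
In check: yes, from the black queen on d8.
Legal moves for White: Kb7.
White is in check but has 1 legal move → neither.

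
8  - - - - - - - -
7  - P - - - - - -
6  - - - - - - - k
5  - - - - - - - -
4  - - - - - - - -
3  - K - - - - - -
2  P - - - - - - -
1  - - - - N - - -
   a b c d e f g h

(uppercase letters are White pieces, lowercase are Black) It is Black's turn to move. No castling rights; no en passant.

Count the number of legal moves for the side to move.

Black to move; king on h6.
In check: no.
Legal moves: Kh7, Kg7, Kg6, Kh5, Kg5.
Count: 5.

5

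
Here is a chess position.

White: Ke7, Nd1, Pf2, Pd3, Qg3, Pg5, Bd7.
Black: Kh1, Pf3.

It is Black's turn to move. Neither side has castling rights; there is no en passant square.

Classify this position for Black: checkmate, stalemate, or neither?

Black to move; black king on h1.
In check: no.
King squares — g1: attacked by Qg3; g2: attacked by Qg3; h2: attacked by Qg3.
Legal moves for Black: none.
Not in check and no legal moves → stalemate.

stalemate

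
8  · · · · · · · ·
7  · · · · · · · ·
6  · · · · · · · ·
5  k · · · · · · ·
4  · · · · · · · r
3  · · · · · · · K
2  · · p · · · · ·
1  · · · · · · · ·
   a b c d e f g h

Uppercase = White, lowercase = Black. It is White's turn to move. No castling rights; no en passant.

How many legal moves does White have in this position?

White to move; king on h3.
In check: yes, from the black rook on h4.
Legal moves: Kxh4, Kg3, Kg2.
Count: 3.

3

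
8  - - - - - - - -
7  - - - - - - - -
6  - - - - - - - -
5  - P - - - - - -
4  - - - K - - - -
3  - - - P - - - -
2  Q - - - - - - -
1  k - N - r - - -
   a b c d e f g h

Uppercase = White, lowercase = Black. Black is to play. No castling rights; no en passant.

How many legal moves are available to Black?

0

Black to move; king on a1.
In check: yes, from the white queen on a2.
Legal moves: none.
Count: 0.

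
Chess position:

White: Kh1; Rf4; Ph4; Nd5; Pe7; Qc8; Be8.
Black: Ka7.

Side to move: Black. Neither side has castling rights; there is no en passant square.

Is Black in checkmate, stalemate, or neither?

Black to move; black king on a7.
In check: no.
King squares — a6: attacked by Qc8; b6: attacked by Nd5; b7: attacked by Qc8; a8: attacked by Qc8; b8: attacked by Qc8.
Legal moves for Black: none.
Not in check and no legal moves → stalemate.

stalemate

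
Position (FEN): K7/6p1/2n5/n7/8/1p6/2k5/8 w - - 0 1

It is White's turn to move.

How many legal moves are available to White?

White to move; king on a8.
In check: no.
Legal moves: none.
Count: 0.

0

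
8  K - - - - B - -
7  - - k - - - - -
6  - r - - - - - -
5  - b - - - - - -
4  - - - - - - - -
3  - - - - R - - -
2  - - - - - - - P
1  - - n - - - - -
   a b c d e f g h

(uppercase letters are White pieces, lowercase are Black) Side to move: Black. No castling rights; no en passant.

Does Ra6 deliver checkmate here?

yes

After Ra6: white king on a8; in check: yes, from the black rook on a6.
King squares — a7: attacked by Ra6; b7: attacked by Kc7; b8: attacked by Kc7.
White has no legal moves → checkmate.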